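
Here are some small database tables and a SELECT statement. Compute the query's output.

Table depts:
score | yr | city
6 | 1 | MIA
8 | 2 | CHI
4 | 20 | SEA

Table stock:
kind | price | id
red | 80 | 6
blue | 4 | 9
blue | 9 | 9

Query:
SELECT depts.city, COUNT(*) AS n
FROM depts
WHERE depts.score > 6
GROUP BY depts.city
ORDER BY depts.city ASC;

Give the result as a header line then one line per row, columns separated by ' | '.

After WHERE (1 rows):
depts.score | depts.yr | depts.city
8 | 2 | CHI
After GROUP BY (1 rows):
depts.city | n
CHI | 1
After ORDER BY (1 rows):
depts.city | n
CHI | 1

== RESULT ==
depts.city | n
CHI | 1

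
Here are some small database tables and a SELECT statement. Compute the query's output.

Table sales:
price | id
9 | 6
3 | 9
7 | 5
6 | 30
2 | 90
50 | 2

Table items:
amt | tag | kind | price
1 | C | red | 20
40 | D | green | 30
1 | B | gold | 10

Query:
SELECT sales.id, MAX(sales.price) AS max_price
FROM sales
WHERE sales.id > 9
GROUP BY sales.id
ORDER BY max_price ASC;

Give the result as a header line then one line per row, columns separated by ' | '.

After WHERE (2 rows):
sales.price | sales.id
6 | 30
2 | 90
After GROUP BY (2 rows):
sales.id | max_price
30 | 6
90 | 2
After ORDER BY (2 rows):
sales.id | max_price
90 | 2
30 | 6

== RESULT ==
sales.id | max_price
90 | 2
30 | 6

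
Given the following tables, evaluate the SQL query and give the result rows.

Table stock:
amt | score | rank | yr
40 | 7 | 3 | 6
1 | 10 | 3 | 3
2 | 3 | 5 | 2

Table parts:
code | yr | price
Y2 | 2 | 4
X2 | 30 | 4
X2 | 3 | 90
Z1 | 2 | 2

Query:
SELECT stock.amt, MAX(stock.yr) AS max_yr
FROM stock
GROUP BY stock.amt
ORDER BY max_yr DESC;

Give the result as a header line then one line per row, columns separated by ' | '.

After GROUP BY (3 rows):
stock.amt | max_yr
40 | 6
1 | 3
2 | 2
After ORDER BY (3 rows):
stock.amt | max_yr
40 | 6
1 | 3
2 | 2

== RESULT ==
stock.amt | max_yr
40 | 6
1 | 3
2 | 2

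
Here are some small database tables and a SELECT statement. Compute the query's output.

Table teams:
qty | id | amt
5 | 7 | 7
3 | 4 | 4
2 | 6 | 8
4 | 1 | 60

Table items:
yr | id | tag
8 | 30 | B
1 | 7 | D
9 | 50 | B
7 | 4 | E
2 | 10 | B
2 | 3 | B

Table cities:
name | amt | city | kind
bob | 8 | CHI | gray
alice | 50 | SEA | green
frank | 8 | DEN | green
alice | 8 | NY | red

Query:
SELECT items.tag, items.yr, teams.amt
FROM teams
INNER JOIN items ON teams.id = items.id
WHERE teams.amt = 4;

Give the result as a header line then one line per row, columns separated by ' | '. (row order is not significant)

After JOIN items (2 rows):
teams.qty | teams.id | teams.amt | items.yr | items.id | items.tag
5 | 7 | 7 | 1 | 7 | D
3 | 4 | 4 | 7 | 4 | E
After WHERE (1 rows):
teams.qty | teams.id | teams.amt | items.yr | items.id | items.tag
3 | 4 | 4 | 7 | 4 | E
After SELECT (1 rows):
items.tag | items.yr | teams.amt
E | 7 | 4

== RESULT ==
items.tag | items.yr | teams.amt
E | 7 | 4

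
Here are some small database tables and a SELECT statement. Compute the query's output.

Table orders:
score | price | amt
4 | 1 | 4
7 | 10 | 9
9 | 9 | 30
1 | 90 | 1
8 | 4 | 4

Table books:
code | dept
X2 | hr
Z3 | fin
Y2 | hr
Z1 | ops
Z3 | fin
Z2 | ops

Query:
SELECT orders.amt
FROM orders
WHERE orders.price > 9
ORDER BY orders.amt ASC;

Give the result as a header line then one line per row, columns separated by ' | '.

== RESULT ==
orders.amt
1
9

Derivation:
After WHERE (2 rows):
orders.score | orders.price | orders.amt
7 | 10 | 9
1 | 90 | 1
After SELECT (2 rows):
orders.amt
9
1
After ORDER BY (2 rows):
orders.amt
1
9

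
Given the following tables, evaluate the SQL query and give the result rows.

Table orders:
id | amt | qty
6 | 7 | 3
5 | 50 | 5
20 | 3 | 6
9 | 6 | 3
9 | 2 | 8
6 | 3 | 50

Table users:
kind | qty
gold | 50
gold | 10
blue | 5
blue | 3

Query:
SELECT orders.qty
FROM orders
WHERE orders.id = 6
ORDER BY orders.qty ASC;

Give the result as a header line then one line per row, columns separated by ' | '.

After WHERE (2 rows):
orders.id | orders.amt | orders.qty
6 | 7 | 3
6 | 3 | 50
After SELECT (2 rows):
orders.qty
3
50
After ORDER BY (2 rows):
orders.qty
3
50

== RESULT ==
orders.qty
3
50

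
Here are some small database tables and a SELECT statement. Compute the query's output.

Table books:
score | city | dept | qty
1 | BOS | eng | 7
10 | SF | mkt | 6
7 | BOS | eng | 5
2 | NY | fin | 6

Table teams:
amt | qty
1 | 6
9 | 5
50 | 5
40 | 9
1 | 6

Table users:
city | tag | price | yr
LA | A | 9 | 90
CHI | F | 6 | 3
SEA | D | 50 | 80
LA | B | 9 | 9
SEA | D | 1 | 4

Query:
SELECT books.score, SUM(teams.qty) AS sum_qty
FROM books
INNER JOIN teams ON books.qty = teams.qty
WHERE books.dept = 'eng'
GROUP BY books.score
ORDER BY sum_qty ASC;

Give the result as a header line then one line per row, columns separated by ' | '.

After JOIN teams (6 rows):
books.score | books.city | books.dept | books.qty | teams.amt | teams.qty
10 | SF | mkt | 6 | 1 | 6
10 | SF | mkt | 6 | 1 | 6
7 | BOS | eng | 5 | 9 | 5
7 | BOS | eng | 5 | 50 | 5
2 | NY | fin | 6 | 1 | 6
2 | NY | fin | 6 | 1 | 6
After WHERE (2 rows):
books.score | books.city | books.dept | books.qty | teams.amt | teams.qty
7 | BOS | eng | 5 | 9 | 5
7 | BOS | eng | 5 | 50 | 5
After GROUP BY (1 rows):
books.score | sum_qty
7 | 10
After ORDER BY (1 rows):
books.score | sum_qty
7 | 10

== RESULT ==
books.score | sum_qty
7 | 10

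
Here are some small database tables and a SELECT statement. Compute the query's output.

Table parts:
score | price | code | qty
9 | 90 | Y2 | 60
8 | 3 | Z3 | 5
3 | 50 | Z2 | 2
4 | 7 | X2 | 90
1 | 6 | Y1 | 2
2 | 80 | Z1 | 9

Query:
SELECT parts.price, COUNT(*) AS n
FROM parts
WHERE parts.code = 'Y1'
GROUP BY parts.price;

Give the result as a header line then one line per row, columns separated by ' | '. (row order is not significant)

After WHERE (1 rows):
parts.score | parts.price | parts.code | parts.qty
1 | 6 | Y1 | 2
After GROUP BY (1 rows):
parts.price | n
6 | 1

== RESULT ==
parts.price | n
6 | 1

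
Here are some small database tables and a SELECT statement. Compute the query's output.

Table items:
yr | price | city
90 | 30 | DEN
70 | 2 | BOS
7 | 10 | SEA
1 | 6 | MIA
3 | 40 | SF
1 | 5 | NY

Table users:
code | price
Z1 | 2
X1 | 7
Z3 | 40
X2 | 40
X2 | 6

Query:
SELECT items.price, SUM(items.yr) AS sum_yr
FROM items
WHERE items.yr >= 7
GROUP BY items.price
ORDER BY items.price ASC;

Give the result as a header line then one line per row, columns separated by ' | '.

== RESULT ==
items.price | sum_yr
2 | 70
10 | 7
30 | 90

Derivation:
After WHERE (3 rows):
items.yr | items.price | items.city
90 | 30 | DEN
70 | 2 | BOS
7 | 10 | SEA
After GROUP BY (3 rows):
items.price | sum_yr
30 | 90
2 | 70
10 | 7
After ORDER BY (3 rows):
items.price | sum_yr
2 | 70
10 | 7
30 | 90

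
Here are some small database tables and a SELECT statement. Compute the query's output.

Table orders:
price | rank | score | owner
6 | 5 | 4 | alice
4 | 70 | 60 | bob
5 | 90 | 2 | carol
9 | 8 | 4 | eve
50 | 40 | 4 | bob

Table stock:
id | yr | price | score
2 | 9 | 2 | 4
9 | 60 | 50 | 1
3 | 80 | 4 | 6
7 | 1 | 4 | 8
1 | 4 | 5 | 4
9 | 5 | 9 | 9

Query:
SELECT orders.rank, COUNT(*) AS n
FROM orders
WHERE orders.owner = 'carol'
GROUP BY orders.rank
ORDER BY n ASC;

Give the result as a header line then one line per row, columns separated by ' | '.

After WHERE (1 rows):
orders.price | orders.rank | orders.score | orders.owner
5 | 90 | 2 | carol
After GROUP BY (1 rows):
orders.rank | n
90 | 1
After ORDER BY (1 rows):
orders.rank | n
90 | 1

== RESULT ==
orders.rank | n
90 | 1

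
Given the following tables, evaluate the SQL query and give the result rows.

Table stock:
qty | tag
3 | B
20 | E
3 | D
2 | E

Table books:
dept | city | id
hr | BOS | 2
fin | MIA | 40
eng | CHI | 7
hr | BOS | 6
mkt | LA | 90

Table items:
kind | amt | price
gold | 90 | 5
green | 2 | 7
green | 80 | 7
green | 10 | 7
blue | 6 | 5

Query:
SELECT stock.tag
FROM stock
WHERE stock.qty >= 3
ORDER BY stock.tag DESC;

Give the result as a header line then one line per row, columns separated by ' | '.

After WHERE (3 rows):
stock.qty | stock.tag
3 | B
20 | E
3 | D
After SELECT (3 rows):
stock.tag
B
E
D
After ORDER BY (3 rows):
stock.tag
E
D
B

== RESULT ==
stock.tag
E
D
B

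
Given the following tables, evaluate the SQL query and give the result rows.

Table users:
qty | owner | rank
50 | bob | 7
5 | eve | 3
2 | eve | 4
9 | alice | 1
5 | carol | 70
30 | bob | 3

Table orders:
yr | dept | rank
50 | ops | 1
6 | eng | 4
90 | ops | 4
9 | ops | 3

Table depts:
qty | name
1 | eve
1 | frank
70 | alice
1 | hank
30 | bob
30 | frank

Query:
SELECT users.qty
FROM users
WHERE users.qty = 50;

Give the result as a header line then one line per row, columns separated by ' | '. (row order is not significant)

After WHERE (1 rows):
users.qty | users.owner | users.rank
50 | bob | 7
After SELECT (1 rows):
users.qty
50

== RESULT ==
users.qty
50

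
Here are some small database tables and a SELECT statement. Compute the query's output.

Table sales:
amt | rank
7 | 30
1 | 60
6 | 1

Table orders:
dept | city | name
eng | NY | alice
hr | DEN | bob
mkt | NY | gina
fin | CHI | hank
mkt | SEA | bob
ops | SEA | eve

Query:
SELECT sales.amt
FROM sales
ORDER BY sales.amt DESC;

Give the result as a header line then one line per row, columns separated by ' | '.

After SELECT (3 rows):
sales.amt
7
1
6
After ORDER BY (3 rows):
sales.amt
7
6
1

== RESULT ==
sales.amt
7
6
1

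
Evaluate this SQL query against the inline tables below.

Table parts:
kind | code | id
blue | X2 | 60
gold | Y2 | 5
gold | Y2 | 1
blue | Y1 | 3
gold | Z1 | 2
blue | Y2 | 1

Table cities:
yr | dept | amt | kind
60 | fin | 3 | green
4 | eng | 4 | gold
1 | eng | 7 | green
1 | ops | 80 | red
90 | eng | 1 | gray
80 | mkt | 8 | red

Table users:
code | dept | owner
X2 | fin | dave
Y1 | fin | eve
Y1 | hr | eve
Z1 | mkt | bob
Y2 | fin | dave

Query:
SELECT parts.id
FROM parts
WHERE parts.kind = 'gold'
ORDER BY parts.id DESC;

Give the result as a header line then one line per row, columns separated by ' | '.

== RESULT ==
parts.id
5
2
1

Derivation:
After WHERE (3 rows):
parts.kind | parts.code | parts.id
gold | Y2 | 5
gold | Y2 | 1
gold | Z1 | 2
After SELECT (3 rows):
parts.id
5
1
2
After ORDER BY (3 rows):
parts.id
5
2
1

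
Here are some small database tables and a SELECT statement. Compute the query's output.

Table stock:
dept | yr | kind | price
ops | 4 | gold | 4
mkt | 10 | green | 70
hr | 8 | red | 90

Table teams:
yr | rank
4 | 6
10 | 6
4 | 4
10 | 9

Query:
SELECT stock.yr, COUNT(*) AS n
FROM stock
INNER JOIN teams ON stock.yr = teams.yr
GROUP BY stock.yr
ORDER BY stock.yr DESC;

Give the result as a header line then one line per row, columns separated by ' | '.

After JOIN teams (4 rows):
stock.dept | stock.yr | stock.kind | stock.price | teams.yr | teams.rank
ops | 4 | gold | 4 | 4 | 6
ops | 4 | gold | 4 | 4 | 4
mkt | 10 | green | 70 | 10 | 6
mkt | 10 | green | 70 | 10 | 9
After GROUP BY (2 rows):
stock.yr | n
4 | 2
10 | 2
After ORDER BY (2 rows):
stock.yr | n
10 | 2
4 | 2

== RESULT ==
stock.yr | n
10 | 2
4 | 2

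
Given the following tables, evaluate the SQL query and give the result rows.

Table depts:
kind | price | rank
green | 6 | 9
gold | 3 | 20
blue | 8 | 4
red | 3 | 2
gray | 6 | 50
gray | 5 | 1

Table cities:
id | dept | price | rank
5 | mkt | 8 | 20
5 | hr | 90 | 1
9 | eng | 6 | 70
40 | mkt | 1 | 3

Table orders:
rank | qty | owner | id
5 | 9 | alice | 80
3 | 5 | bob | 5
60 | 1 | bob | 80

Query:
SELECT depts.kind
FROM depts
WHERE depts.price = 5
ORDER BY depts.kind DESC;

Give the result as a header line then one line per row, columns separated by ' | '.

After WHERE (1 rows):
depts.kind | depts.price | depts.rank
gray | 5 | 1
After SELECT (1 rows):
depts.kind
gray
After ORDER BY (1 rows):
depts.kind
gray

== RESULT ==
depts.kind
gray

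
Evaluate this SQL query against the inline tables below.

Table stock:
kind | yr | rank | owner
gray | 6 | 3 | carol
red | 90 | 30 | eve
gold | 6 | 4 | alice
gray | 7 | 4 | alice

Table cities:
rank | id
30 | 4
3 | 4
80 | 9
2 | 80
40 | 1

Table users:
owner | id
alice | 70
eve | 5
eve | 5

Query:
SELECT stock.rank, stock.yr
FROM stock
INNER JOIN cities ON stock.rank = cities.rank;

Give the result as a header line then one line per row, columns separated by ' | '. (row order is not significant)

After JOIN cities (2 rows):
stock.kind | stock.yr | stock.rank | stock.owner | cities.rank | cities.id
gray | 6 | 3 | carol | 3 | 4
red | 90 | 30 | eve | 30 | 4
After SELECT (2 rows):
stock.rank | stock.yr
3 | 6
30 | 90

== RESULT ==
stock.rank | stock.yr
3 | 6
30 | 90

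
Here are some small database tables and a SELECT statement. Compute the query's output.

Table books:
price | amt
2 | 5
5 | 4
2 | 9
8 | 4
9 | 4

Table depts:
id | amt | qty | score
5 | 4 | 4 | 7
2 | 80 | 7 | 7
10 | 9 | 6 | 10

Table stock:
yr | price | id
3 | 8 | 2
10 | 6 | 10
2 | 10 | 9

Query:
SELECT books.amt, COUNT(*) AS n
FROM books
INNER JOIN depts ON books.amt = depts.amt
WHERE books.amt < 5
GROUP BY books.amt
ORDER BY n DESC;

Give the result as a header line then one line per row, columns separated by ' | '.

After JOIN depts (4 rows):
books.price | books.amt | depts.id | depts.amt | depts.qty | depts.score
5 | 4 | 5 | 4 | 4 | 7
2 | 9 | 10 | 9 | 6 | 10
8 | 4 | 5 | 4 | 4 | 7
9 | 4 | 5 | 4 | 4 | 7
After WHERE (3 rows):
books.price | books.amt | depts.id | depts.amt | depts.qty | depts.score
5 | 4 | 5 | 4 | 4 | 7
8 | 4 | 5 | 4 | 4 | 7
9 | 4 | 5 | 4 | 4 | 7
After GROUP BY (1 rows):
books.amt | n
4 | 3
After ORDER BY (1 rows):
books.amt | n
4 | 3

== RESULT ==
books.amt | n
4 | 3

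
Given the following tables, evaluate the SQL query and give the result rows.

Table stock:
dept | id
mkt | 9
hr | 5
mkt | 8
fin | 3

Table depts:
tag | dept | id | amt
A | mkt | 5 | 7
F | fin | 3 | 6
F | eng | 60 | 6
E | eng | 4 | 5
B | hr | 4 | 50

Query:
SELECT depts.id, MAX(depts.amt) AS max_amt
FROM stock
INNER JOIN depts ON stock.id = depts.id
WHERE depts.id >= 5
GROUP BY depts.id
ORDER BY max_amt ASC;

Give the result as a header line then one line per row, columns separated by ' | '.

== RESULT ==
depts.id | max_amt
5 | 7

Derivation:
After JOIN depts (2 rows):
stock.dept | stock.id | depts.tag | depts.dept | depts.id | depts.amt
hr | 5 | A | mkt | 5 | 7
fin | 3 | F | fin | 3 | 6
After WHERE (1 rows):
stock.dept | stock.id | depts.tag | depts.dept | depts.id | depts.amt
hr | 5 | A | mkt | 5 | 7
After GROUP BY (1 rows):
depts.id | max_amt
5 | 7
After ORDER BY (1 rows):
depts.id | max_amt
5 | 7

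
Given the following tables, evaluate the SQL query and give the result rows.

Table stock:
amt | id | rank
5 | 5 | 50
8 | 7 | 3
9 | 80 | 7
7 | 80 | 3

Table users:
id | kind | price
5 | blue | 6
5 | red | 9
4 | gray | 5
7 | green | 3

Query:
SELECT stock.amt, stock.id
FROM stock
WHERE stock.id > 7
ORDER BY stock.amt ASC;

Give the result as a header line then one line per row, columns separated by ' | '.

After WHERE (2 rows):
stock.amt | stock.id | stock.rank
9 | 80 | 7
7 | 80 | 3
After SELECT (2 rows):
stock.amt | stock.id
9 | 80
7 | 80
After ORDER BY (2 rows):
stock.amt | stock.id
7 | 80
9 | 80

== RESULT ==
stock.amt | stock.id
7 | 80
9 | 80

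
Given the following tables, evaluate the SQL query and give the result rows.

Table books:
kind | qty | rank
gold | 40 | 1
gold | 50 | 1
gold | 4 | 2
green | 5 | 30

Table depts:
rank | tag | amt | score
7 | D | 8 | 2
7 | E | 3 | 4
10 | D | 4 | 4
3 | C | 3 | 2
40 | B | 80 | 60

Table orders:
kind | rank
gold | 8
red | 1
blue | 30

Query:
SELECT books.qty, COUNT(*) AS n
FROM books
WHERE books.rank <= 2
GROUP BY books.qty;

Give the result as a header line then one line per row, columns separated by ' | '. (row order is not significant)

== RESULT ==
books.qty | n
40 | 1
50 | 1
4 | 1

Derivation:
After WHERE (3 rows):
books.kind | books.qty | books.rank
gold | 40 | 1
gold | 50 | 1
gold | 4 | 2
After GROUP BY (3 rows):
books.qty | n
40 | 1
50 | 1
4 | 1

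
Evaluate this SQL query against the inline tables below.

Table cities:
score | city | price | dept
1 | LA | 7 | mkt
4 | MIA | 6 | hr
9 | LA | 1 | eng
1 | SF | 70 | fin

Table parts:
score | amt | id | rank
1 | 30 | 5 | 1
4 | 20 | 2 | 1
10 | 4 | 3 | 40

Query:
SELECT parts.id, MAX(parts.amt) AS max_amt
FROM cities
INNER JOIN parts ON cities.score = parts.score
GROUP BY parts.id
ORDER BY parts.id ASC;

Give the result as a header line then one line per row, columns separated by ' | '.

After JOIN parts (3 rows):
cities.score | cities.city | cities.price | cities.dept | parts.score | parts.amt | parts.id | parts.rank
1 | LA | 7 | mkt | 1 | 30 | 5 | 1
4 | MIA | 6 | hr | 4 | 20 | 2 | 1
1 | SF | 70 | fin | 1 | 30 | 5 | 1
After GROUP BY (2 rows):
parts.id | max_amt
5 | 30
2 | 20
After ORDER BY (2 rows):
parts.id | max_amt
2 | 20
5 | 30

== RESULT ==
parts.id | max_amt
2 | 20
5 | 30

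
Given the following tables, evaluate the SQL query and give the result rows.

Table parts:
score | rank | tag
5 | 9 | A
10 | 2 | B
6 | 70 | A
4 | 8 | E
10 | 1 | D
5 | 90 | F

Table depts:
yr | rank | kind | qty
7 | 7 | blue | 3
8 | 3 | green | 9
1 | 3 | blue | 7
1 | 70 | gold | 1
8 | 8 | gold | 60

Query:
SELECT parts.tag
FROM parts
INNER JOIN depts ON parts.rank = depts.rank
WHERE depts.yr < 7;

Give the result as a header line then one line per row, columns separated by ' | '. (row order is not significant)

After JOIN depts (2 rows):
parts.score | parts.rank | parts.tag | depts.yr | depts.rank | depts.kind | depts.qty
6 | 70 | A | 1 | 70 | gold | 1
4 | 8 | E | 8 | 8 | gold | 60
After WHERE (1 rows):
parts.score | parts.rank | parts.tag | depts.yr | depts.rank | depts.kind | depts.qty
6 | 70 | A | 1 | 70 | gold | 1
After SELECT (1 rows):
parts.tag
A

== RESULT ==
parts.tag
A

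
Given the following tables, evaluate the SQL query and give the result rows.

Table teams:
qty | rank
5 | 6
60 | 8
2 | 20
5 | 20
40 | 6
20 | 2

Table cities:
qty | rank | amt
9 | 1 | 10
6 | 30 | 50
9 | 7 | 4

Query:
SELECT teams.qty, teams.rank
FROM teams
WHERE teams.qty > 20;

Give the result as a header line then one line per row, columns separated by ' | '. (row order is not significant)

== RESULT ==
teams.qty | teams.rank
60 | 8
40 | 6

Derivation:
After WHERE (2 rows):
teams.qty | teams.rank
60 | 8
40 | 6
After SELECT (2 rows):
teams.qty | teams.rank
60 | 8
40 | 6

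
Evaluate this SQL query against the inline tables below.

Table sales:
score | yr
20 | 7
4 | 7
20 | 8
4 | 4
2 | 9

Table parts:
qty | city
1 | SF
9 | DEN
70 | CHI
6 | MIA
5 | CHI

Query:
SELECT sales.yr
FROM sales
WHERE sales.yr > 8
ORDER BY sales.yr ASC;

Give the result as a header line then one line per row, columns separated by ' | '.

== RESULT ==
sales.yr
9

Derivation:
After WHERE (1 rows):
sales.score | sales.yr
2 | 9
After SELECT (1 rows):
sales.yr
9
After ORDER BY (1 rows):
sales.yr
9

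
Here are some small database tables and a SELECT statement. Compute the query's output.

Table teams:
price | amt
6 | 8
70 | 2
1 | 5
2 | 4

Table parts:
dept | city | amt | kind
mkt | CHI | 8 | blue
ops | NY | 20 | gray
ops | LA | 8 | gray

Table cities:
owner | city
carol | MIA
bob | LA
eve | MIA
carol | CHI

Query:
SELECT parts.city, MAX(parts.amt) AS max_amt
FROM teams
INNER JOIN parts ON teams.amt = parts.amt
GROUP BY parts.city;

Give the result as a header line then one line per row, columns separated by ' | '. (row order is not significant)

== RESULT ==
parts.city | max_amt
CHI | 8
LA | 8

Derivation:
After JOIN parts (2 rows):
teams.price | teams.amt | parts.dept | parts.city | parts.amt | parts.kind
6 | 8 | mkt | CHI | 8 | blue
6 | 8 | ops | LA | 8 | gray
After GROUP BY (2 rows):
parts.city | max_amt
CHI | 8
LA | 8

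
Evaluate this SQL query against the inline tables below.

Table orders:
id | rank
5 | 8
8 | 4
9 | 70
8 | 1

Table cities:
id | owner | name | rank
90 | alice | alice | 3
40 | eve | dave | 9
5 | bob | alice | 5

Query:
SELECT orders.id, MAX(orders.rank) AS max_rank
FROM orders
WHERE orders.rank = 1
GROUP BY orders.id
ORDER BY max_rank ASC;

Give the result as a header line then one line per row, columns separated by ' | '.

== RESULT ==
orders.id | max_rank
8 | 1

Derivation:
After WHERE (1 rows):
orders.id | orders.rank
8 | 1
After GROUP BY (1 rows):
orders.id | max_rank
8 | 1
After ORDER BY (1 rows):
orders.id | max_rank
8 | 1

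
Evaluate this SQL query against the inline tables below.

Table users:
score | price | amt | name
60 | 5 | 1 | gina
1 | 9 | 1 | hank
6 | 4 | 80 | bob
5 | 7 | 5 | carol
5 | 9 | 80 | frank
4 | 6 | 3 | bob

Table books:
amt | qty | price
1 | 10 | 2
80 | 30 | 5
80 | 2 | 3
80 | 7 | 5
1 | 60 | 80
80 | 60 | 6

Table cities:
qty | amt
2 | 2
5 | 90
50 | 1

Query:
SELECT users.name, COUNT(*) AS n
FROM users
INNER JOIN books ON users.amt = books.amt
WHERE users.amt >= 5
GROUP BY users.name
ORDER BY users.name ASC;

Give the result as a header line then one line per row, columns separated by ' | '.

After JOIN books (12 rows):
users.score | users.price | users.amt | users.name | books.amt | books.qty | books.price
60 | 5 | 1 | gina | 1 | 10 | 2
60 | 5 | 1 | gina | 1 | 60 | 80
1 | 9 | 1 | hank | 1 | 10 | 2
1 | 9 | 1 | hank | 1 | 60 | 80
6 | 4 | 80 | bob | 80 | 30 | 5
6 | 4 | 80 | bob | 80 | 2 | 3
6 | 4 | 80 | bob | 80 | 7 | 5
6 | 4 | 80 | bob | 80 | 60 | 6
5 | 9 | 80 | frank | 80 | 30 | 5
5 | 9 | 80 | frank | 80 | 2 | 3
5 | 9 | 80 | frank | 80 | 7 | 5
5 | 9 | 80 | frank | 80 | 60 | 6
After WHERE (8 rows):
users.score | users.price | users.amt | users.name | books.amt | books.qty | books.price
6 | 4 | 80 | bob | 80 | 30 | 5
6 | 4 | 80 | bob | 80 | 2 | 3
6 | 4 | 80 | bob | 80 | 7 | 5
6 | 4 | 80 | bob | 80 | 60 | 6
5 | 9 | 80 | frank | 80 | 30 | 5
5 | 9 | 80 | frank | 80 | 2 | 3
5 | 9 | 80 | frank | 80 | 7 | 5
5 | 9 | 80 | frank | 80 | 60 | 6
After GROUP BY (2 rows):
users.name | n
bob | 4
frank | 4
After ORDER BY (2 rows):
users.name | n
bob | 4
frank | 4

== RESULT ==
users.name | n
bob | 4
frank | 4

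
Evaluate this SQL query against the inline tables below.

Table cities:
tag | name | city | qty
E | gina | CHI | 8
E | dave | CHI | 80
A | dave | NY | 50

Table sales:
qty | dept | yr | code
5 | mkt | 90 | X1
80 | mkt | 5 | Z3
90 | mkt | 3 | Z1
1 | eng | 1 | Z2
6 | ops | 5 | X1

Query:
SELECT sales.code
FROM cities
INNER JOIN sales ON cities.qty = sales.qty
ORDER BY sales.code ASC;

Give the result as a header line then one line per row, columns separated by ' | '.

== RESULT ==
sales.code
Z3

Derivation:
After JOIN sales (1 rows):
cities.tag | cities.name | cities.city | cities.qty | sales.qty | sales.dept | sales.yr | sales.code
E | dave | CHI | 80 | 80 | mkt | 5 | Z3
After SELECT (1 rows):
sales.code
Z3
After ORDER BY (1 rows):
sales.code
Z3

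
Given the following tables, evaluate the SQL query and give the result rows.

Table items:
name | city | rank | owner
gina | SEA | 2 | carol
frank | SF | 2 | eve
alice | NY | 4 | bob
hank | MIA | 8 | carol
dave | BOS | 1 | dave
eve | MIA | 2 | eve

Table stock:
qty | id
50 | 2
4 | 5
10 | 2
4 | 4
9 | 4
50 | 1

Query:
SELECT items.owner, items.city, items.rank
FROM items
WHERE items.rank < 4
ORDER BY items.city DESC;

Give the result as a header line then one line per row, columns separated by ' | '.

After WHERE (4 rows):
items.name | items.city | items.rank | items.owner
gina | SEA | 2 | carol
frank | SF | 2 | eve
dave | BOS | 1 | dave
eve | MIA | 2 | eve
After SELECT (4 rows):
items.owner | items.city | items.rank
carol | SEA | 2
eve | SF | 2
dave | BOS | 1
eve | MIA | 2
After ORDER BY (4 rows):
items.owner | items.city | items.rank
eve | SF | 2
carol | SEA | 2
eve | MIA | 2
dave | BOS | 1

== RESULT ==
items.owner | items.city | items.rank
eve | SF | 2
carol | SEA | 2
eve | MIA | 2
dave | BOS | 1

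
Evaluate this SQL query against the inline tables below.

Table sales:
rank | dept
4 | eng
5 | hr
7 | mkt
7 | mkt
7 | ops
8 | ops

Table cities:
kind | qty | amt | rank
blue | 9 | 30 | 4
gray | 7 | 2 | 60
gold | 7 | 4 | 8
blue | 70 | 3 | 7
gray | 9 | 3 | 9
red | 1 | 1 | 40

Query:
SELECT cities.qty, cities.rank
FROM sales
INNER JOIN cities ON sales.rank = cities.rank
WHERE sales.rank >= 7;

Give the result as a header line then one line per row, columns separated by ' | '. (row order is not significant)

== RESULT ==
cities.qty | cities.rank
70 | 7
70 | 7
70 | 7
7 | 8

Derivation:
After JOIN cities (5 rows):
sales.rank | sales.dept | cities.kind | cities.qty | cities.amt | cities.rank
4 | eng | blue | 9 | 30 | 4
7 | mkt | blue | 70 | 3 | 7
7 | mkt | blue | 70 | 3 | 7
7 | ops | blue | 70 | 3 | 7
8 | ops | gold | 7 | 4 | 8
After WHERE (4 rows):
sales.rank | sales.dept | cities.kind | cities.qty | cities.amt | cities.rank
7 | mkt | blue | 70 | 3 | 7
7 | mkt | blue | 70 | 3 | 7
7 | ops | blue | 70 | 3 | 7
8 | ops | gold | 7 | 4 | 8
After SELECT (4 rows):
cities.qty | cities.rank
70 | 7
70 | 7
70 | 7
7 | 8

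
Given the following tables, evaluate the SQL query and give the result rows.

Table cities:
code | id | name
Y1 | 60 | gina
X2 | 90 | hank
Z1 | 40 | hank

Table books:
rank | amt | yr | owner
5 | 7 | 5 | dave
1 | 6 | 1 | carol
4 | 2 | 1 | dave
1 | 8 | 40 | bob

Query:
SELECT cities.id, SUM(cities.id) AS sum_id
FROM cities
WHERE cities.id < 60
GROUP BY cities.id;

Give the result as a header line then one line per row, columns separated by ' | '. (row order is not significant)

== RESULT ==
cities.id | sum_id
40 | 40

Derivation:
After WHERE (1 rows):
cities.code | cities.id | cities.name
Z1 | 40 | hank
After GROUP BY (1 rows):
cities.id | sum_id
40 | 40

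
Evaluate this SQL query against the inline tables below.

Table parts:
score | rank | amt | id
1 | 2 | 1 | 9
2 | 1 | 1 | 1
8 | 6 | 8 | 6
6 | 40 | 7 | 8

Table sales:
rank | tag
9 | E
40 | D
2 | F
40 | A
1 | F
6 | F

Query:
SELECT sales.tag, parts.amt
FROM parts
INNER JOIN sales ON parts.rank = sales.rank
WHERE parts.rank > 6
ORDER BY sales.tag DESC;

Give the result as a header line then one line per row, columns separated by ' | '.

== RESULT ==
sales.tag | parts.amt
D | 7
A | 7

Derivation:
After JOIN sales (5 rows):
parts.score | parts.rank | parts.amt | parts.id | sales.rank | sales.tag
1 | 2 | 1 | 9 | 2 | F
2 | 1 | 1 | 1 | 1 | F
8 | 6 | 8 | 6 | 6 | F
6 | 40 | 7 | 8 | 40 | D
6 | 40 | 7 | 8 | 40 | A
After WHERE (2 rows):
parts.score | parts.rank | parts.amt | parts.id | sales.rank | sales.tag
6 | 40 | 7 | 8 | 40 | D
6 | 40 | 7 | 8 | 40 | A
After SELECT (2 rows):
sales.tag | parts.amt
D | 7
A | 7
After ORDER BY (2 rows):
sales.tag | parts.amt
D | 7
A | 7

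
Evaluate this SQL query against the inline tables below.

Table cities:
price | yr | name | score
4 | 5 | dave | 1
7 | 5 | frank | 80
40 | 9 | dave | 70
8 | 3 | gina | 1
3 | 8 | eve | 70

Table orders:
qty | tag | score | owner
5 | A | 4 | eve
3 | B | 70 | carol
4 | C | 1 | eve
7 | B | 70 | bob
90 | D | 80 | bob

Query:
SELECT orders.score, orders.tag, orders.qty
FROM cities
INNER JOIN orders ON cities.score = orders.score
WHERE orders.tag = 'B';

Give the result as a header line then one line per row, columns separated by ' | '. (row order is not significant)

== RESULT ==
orders.score | orders.tag | orders.qty
70 | B | 3
70 | B | 7
70 | B | 3
70 | B | 7

Derivation:
After JOIN orders (7 rows):
cities.price | cities.yr | cities.name | cities.score | orders.qty | orders.tag | orders.score | orders.owner
4 | 5 | dave | 1 | 4 | C | 1 | eve
7 | 5 | frank | 80 | 90 | D | 80 | bob
40 | 9 | dave | 70 | 3 | B | 70 | carol
40 | 9 | dave | 70 | 7 | B | 70 | bob
8 | 3 | gina | 1 | 4 | C | 1 | eve
3 | 8 | eve | 70 | 3 | B | 70 | carol
3 | 8 | eve | 70 | 7 | B | 70 | bob
After WHERE (4 rows):
cities.price | cities.yr | cities.name | cities.score | orders.qty | orders.tag | orders.score | orders.owner
40 | 9 | dave | 70 | 3 | B | 70 | carol
40 | 9 | dave | 70 | 7 | B | 70 | bob
3 | 8 | eve | 70 | 3 | B | 70 | carol
3 | 8 | eve | 70 | 7 | B | 70 | bob
After SELECT (4 rows):
orders.score | orders.tag | orders.qty
70 | B | 3
70 | B | 7
70 | B | 3
70 | B | 7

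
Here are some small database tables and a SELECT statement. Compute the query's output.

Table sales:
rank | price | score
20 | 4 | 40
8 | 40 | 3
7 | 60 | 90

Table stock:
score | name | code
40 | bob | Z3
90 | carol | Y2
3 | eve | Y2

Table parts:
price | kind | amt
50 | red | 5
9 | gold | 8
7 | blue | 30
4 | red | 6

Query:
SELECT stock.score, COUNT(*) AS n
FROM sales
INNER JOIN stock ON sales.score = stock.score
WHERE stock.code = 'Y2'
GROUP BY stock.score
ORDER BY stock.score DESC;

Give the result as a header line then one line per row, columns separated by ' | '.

After JOIN stock (3 rows):
sales.rank | sales.price | sales.score | stock.score | stock.name | stock.code
20 | 4 | 40 | 40 | bob | Z3
8 | 40 | 3 | 3 | eve | Y2
7 | 60 | 90 | 90 | carol | Y2
After WHERE (2 rows):
sales.rank | sales.price | sales.score | stock.score | stock.name | stock.code
8 | 40 | 3 | 3 | eve | Y2
7 | 60 | 90 | 90 | carol | Y2
After GROUP BY (2 rows):
stock.score | n
3 | 1
90 | 1
After ORDER BY (2 rows):
stock.score | n
90 | 1
3 | 1

== RESULT ==
stock.score | n
90 | 1
3 | 1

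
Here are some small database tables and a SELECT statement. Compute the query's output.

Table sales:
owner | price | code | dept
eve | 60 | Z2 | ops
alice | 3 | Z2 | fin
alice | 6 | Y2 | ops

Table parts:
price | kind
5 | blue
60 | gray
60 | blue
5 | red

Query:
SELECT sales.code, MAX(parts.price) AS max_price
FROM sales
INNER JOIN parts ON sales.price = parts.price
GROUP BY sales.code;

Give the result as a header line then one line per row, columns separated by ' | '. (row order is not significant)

After JOIN parts (2 rows):
sales.owner | sales.price | sales.code | sales.dept | parts.price | parts.kind
eve | 60 | Z2 | ops | 60 | gray
eve | 60 | Z2 | ops | 60 | blue
After GROUP BY (1 rows):
sales.code | max_price
Z2 | 60

== RESULT ==
sales.code | max_price
Z2 | 60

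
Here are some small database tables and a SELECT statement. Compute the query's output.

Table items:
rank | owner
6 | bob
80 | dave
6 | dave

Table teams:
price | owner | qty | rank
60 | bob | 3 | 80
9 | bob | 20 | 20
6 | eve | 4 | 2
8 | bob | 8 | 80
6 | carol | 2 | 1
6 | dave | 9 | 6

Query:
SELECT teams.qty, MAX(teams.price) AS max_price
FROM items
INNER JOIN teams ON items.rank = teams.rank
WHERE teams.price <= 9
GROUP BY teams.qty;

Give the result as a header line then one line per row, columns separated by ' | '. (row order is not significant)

== RESULT ==
teams.qty | max_price
9 | 6
8 | 8

Derivation:
After JOIN teams (4 rows):
items.rank | items.owner | teams.price | teams.owner | teams.qty | teams.rank
6 | bob | 6 | dave | 9 | 6
80 | dave | 60 | bob | 3 | 80
80 | dave | 8 | bob | 8 | 80
6 | dave | 6 | dave | 9 | 6
After WHERE (3 rows):
items.rank | items.owner | teams.price | teams.owner | teams.qty | teams.rank
6 | bob | 6 | dave | 9 | 6
80 | dave | 8 | bob | 8 | 80
6 | dave | 6 | dave | 9 | 6
After GROUP BY (2 rows):
teams.qty | max_price
9 | 6
8 | 8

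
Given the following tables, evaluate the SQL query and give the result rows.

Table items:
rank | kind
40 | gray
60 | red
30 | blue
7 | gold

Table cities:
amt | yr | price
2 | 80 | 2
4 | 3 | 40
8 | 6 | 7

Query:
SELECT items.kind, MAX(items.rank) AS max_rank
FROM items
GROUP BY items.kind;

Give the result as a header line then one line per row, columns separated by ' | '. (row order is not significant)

== RESULT ==
items.kind | max_rank
gray | 40
red | 60
blue | 30
gold | 7

Derivation:
After GROUP BY (4 rows):
items.kind | max_rank
gray | 40
red | 60
blue | 30
gold | 7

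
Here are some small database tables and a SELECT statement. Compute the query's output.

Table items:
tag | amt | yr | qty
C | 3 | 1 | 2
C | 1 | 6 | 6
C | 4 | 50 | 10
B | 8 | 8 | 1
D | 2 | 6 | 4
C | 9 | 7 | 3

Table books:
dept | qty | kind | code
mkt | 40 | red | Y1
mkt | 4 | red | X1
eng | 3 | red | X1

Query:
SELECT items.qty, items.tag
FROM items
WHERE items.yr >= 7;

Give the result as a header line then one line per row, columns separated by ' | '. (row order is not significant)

After WHERE (3 rows):
items.tag | items.amt | items.yr | items.qty
C | 4 | 50 | 10
B | 8 | 8 | 1
C | 9 | 7 | 3
After SELECT (3 rows):
items.qty | items.tag
10 | C
1 | B
3 | C

== RESULT ==
items.qty | items.tag
10 | C
1 | B
3 | C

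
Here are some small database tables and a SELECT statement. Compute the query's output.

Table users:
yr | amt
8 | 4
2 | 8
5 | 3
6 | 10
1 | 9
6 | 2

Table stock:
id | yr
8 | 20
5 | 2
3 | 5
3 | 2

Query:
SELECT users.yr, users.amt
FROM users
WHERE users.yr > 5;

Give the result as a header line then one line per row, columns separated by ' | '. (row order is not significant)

== RESULT ==
users.yr | users.amt
8 | 4
6 | 10
6 | 2

Derivation:
After WHERE (3 rows):
users.yr | users.amt
8 | 4
6 | 10
6 | 2
After SELECT (3 rows):
users.yr | users.amt
8 | 4
6 | 10
6 | 2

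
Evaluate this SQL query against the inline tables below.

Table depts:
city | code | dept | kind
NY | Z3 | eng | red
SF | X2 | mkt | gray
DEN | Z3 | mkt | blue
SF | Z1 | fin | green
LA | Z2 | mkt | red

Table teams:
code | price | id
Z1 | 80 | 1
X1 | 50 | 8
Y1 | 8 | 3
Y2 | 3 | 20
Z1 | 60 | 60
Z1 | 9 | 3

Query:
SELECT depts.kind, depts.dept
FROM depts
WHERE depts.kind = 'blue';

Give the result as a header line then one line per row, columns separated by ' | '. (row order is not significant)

== RESULT ==
depts.kind | depts.dept
blue | mkt

Derivation:
After WHERE (1 rows):
depts.city | depts.code | depts.dept | depts.kind
DEN | Z3 | mkt | blue
After SELECT (1 rows):
depts.kind | depts.dept
blue | mkt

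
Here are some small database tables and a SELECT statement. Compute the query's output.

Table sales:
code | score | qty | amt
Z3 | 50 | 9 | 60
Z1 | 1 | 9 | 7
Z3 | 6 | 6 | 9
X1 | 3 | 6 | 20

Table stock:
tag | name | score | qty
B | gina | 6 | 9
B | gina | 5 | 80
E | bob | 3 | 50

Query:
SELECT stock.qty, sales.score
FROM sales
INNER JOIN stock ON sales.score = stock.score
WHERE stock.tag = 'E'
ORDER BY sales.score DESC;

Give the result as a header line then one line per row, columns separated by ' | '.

== RESULT ==
stock.qty | sales.score
50 | 3

Derivation:
After JOIN stock (2 rows):
sales.code | sales.score | sales.qty | sales.amt | stock.tag | stock.name | stock.score | stock.qty
Z3 | 6 | 6 | 9 | B | gina | 6 | 9
X1 | 3 | 6 | 20 | E | bob | 3 | 50
After WHERE (1 rows):
sales.code | sales.score | sales.qty | sales.amt | stock.tag | stock.name | stock.score | stock.qty
X1 | 3 | 6 | 20 | E | bob | 3 | 50
After SELECT (1 rows):
stock.qty | sales.score
50 | 3
After ORDER BY (1 rows):
stock.qty | sales.score
50 | 3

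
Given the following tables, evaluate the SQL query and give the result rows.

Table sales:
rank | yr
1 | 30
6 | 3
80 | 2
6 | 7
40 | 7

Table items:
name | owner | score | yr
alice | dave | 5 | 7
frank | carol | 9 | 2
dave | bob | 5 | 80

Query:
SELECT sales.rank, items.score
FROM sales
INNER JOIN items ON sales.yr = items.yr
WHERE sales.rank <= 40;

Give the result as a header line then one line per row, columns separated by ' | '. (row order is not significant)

== RESULT ==
sales.rank | items.score
6 | 5
40 | 5

Derivation:
After JOIN items (3 rows):
sales.rank | sales.yr | items.name | items.owner | items.score | items.yr
80 | 2 | frank | carol | 9 | 2
6 | 7 | alice | dave | 5 | 7
40 | 7 | alice | dave | 5 | 7
After WHERE (2 rows):
sales.rank | sales.yr | items.name | items.owner | items.score | items.yr
6 | 7 | alice | dave | 5 | 7
40 | 7 | alice | dave | 5 | 7
After SELECT (2 rows):
sales.rank | items.score
6 | 5
40 | 5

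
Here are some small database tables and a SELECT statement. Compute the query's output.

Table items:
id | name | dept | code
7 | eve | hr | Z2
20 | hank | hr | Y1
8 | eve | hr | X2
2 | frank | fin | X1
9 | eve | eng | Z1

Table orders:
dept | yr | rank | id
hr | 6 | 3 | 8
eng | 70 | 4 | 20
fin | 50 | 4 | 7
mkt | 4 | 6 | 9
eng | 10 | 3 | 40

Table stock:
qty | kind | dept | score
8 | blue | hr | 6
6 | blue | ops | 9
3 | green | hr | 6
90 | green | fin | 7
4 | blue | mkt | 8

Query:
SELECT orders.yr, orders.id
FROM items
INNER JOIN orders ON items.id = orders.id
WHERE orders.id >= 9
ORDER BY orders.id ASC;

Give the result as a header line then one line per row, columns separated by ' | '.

After JOIN orders (4 rows):
items.id | items.name | items.dept | items.code | orders.dept | orders.yr | orders.rank | orders.id
7 | eve | hr | Z2 | fin | 50 | 4 | 7
20 | hank | hr | Y1 | eng | 70 | 4 | 20
8 | eve | hr | X2 | hr | 6 | 3 | 8
9 | eve | eng | Z1 | mkt | 4 | 6 | 9
After WHERE (2 rows):
items.id | items.name | items.dept | items.code | orders.dept | orders.yr | orders.rank | orders.id
20 | hank | hr | Y1 | eng | 70 | 4 | 20
9 | eve | eng | Z1 | mkt | 4 | 6 | 9
After SELECT (2 rows):
orders.yr | orders.id
70 | 20
4 | 9
After ORDER BY (2 rows):
orders.yr | orders.id
4 | 9
70 | 20

== RESULT ==
orders.yr | orders.id
4 | 9
70 | 20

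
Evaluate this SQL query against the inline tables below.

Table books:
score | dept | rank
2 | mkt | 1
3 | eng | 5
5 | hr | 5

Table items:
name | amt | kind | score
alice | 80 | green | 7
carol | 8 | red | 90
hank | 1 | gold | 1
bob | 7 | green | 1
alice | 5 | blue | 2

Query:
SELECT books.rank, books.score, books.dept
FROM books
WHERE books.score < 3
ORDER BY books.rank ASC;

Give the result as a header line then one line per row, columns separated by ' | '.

== RESULT ==
books.rank | books.score | books.dept
1 | 2 | mkt

Derivation:
After WHERE (1 rows):
books.score | books.dept | books.rank
2 | mkt | 1
After SELECT (1 rows):
books.rank | books.score | books.dept
1 | 2 | mkt
After ORDER BY (1 rows):
books.rank | books.score | books.dept
1 | 2 | mkt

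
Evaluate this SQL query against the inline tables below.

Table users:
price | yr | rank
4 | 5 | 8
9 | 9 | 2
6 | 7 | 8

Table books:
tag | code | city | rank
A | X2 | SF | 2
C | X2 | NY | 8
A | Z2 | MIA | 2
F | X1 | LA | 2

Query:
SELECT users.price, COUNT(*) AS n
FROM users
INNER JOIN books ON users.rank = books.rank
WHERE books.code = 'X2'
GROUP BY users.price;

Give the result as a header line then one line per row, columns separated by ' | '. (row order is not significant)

After JOIN books (5 rows):
users.price | users.yr | users.rank | books.tag | books.code | books.city | books.rank
4 | 5 | 8 | C | X2 | NY | 8
9 | 9 | 2 | A | X2 | SF | 2
9 | 9 | 2 | A | Z2 | MIA | 2
9 | 9 | 2 | F | X1 | LA | 2
6 | 7 | 8 | C | X2 | NY | 8
After WHERE (3 rows):
users.price | users.yr | users.rank | books.tag | books.code | books.city | books.rank
4 | 5 | 8 | C | X2 | NY | 8
9 | 9 | 2 | A | X2 | SF | 2
6 | 7 | 8 | C | X2 | NY | 8
After GROUP BY (3 rows):
users.price | n
4 | 1
9 | 1
6 | 1

== RESULT ==
users.price | n
4 | 1
9 | 1
6 | 1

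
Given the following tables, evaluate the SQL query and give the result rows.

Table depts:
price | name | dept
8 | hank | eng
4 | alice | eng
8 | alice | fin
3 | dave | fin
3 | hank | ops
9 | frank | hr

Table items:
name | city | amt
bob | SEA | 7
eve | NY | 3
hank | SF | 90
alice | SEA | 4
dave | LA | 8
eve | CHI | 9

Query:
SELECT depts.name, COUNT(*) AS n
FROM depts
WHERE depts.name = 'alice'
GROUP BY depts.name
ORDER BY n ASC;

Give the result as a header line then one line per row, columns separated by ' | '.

== RESULT ==
depts.name | n
alice | 2

Derivation:
After WHERE (2 rows):
depts.price | depts.name | depts.dept
4 | alice | eng
8 | alice | fin
After GROUP BY (1 rows):
depts.name | n
alice | 2
After ORDER BY (1 rows):
depts.name | n
alice | 2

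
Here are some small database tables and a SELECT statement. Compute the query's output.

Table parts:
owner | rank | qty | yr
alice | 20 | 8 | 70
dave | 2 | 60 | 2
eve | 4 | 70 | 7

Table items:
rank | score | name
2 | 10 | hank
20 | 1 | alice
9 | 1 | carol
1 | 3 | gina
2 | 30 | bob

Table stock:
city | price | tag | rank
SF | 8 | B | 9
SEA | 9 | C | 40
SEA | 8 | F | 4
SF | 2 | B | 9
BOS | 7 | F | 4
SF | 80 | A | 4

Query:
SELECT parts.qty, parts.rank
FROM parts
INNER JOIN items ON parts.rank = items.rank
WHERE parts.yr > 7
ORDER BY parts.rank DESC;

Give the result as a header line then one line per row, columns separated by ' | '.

After JOIN items (3 rows):
parts.owner | parts.rank | parts.qty | parts.yr | items.rank | items.score | items.name
alice | 20 | 8 | 70 | 20 | 1 | alice
dave | 2 | 60 | 2 | 2 | 10 | hank
dave | 2 | 60 | 2 | 2 | 30 | bob
After WHERE (1 rows):
parts.owner | parts.rank | parts.qty | parts.yr | items.rank | items.score | items.name
alice | 20 | 8 | 70 | 20 | 1 | alice
After SELECT (1 rows):
parts.qty | parts.rank
8 | 20
After ORDER BY (1 rows):
parts.qty | parts.rank
8 | 20

== RESULT ==
parts.qty | parts.rank
8 | 20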